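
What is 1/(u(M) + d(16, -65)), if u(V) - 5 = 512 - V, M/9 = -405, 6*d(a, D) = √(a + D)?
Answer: 149832/623600833 - 42*I/623600833 ≈ 0.00024027 - 6.7351e-8*I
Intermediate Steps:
d(a, D) = √(D + a)/6 (d(a, D) = √(a + D)/6 = √(D + a)/6)
M = -3645 (M = 9*(-405) = -3645)
u(V) = 517 - V (u(V) = 5 + (512 - V) = 517 - V)
1/(u(M) + d(16, -65)) = 1/((517 - 1*(-3645)) + √(-65 + 16)/6) = 1/((517 + 3645) + √(-49)/6) = 1/(4162 + (7*I)/6) = 1/(4162 + 7*I/6) = 36*(4162 - 7*I/6)/623600833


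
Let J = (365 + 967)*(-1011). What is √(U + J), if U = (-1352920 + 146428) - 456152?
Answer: 76*I*√521 ≈ 1734.7*I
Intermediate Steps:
J = -1346652 (J = 1332*(-1011) = -1346652)
U = -1662644 (U = -1206492 - 456152 = -1662644)
√(U + J) = √(-1662644 - 1346652) = √(-3009296) = 76*I*√521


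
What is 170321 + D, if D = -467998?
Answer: -297677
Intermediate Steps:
170321 + D = 170321 - 467998 = -297677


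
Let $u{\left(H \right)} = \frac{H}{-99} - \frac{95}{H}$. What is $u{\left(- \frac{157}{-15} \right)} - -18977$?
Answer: $\frac{4422251891}{233145} \approx 18968.0$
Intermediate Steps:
$u{\left(H \right)} = - \frac{95}{H} - \frac{H}{99}$ ($u{\left(H \right)} = H \left(- \frac{1}{99}\right) - \frac{95}{H} = - \frac{H}{99} - \frac{95}{H} = - \frac{95}{H} - \frac{H}{99}$)
$u{\left(- \frac{157}{-15} \right)} - -18977 = \left(- \frac{95}{\left(-157\right) \frac{1}{-15}} - \frac{\left(-157\right) \frac{1}{-15}}{99}\right) - -18977 = \left(- \frac{95}{\left(-157\right) \left(- \frac{1}{15}\right)} - \frac{\left(-157\right) \left(- \frac{1}{15}\right)}{99}\right) + 18977 = \left(- \frac{95}{\frac{157}{15}} - \frac{157}{1485}\right) + 18977 = \left(\left(-95\right) \frac{15}{157} - \frac{157}{1485}\right) + 18977 = \left(- \frac{1425}{157} - \frac{157}{1485}\right) + 18977 = - \frac{2140774}{233145} + 18977 = \frac{4422251891}{233145}$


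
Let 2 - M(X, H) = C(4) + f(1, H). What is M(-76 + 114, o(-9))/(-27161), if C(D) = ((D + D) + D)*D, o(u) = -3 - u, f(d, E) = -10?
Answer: 36/27161 ≈ 0.0013254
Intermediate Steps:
C(D) = 3*D² (C(D) = (2*D + D)*D = (3*D)*D = 3*D²)
M(X, H) = -36 (M(X, H) = 2 - (3*4² - 10) = 2 - (3*16 - 10) = 2 - (48 - 10) = 2 - 1*38 = 2 - 38 = -36)
M(-76 + 114, o(-9))/(-27161) = -36/(-27161) = -36*(-1/27161) = 36/27161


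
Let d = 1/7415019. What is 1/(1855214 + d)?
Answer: 7415019/13756447059067 ≈ 5.3902e-7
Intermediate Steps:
d = 1/7415019 ≈ 1.3486e-7
1/(1855214 + d) = 1/(1855214 + 1/7415019) = 1/(13756447059067/7415019) = 7415019/13756447059067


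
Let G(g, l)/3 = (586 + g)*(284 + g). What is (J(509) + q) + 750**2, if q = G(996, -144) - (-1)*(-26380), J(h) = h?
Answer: 6611509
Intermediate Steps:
G(g, l) = 3*(284 + g)*(586 + g) (G(g, l) = 3*((586 + g)*(284 + g)) = 3*((284 + g)*(586 + g)) = 3*(284 + g)*(586 + g))
q = 6048500 (q = (499272 + 3*996**2 + 2610*996) - (-1)*(-26380) = (499272 + 3*992016 + 2599560) - 1*26380 = (499272 + 2976048 + 2599560) - 26380 = 6074880 - 26380 = 6048500)
(J(509) + q) + 750**2 = (509 + 6048500) + 750**2 = 6049009 + 562500 = 6611509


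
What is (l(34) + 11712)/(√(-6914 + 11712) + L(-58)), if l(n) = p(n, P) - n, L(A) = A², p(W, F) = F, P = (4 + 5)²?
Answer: 19778638/5655849 - 11759*√4798/11311698 ≈ 3.4250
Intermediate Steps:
P = 81 (P = 9² = 81)
l(n) = 81 - n
(l(34) + 11712)/(√(-6914 + 11712) + L(-58)) = ((81 - 1*34) + 11712)/(√(-6914 + 11712) + (-58)²) = ((81 - 34) + 11712)/(√4798 + 3364) = (47 + 11712)/(3364 + √4798) = 11759/(3364 + √4798)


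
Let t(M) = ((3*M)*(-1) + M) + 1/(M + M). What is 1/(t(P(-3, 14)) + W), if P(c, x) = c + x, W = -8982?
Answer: -22/198087 ≈ -0.00011106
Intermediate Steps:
t(M) = 1/(2*M) - 2*M (t(M) = (-3*M + M) + 1/(2*M) = -2*M + 1/(2*M) = 1/(2*M) - 2*M)
1/(t(P(-3, 14)) + W) = 1/((1/(2*(-3 + 14)) - 2*(-3 + 14)) - 8982) = 1/(((½)/11 - 2*11) - 8982) = 1/(((½)*(1/11) - 22) - 8982) = 1/((1/22 - 22) - 8982) = 1/(-483/22 - 8982) = 1/(-198087/22) = -22/198087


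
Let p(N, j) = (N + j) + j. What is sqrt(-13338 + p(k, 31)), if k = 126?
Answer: 5*I*sqrt(526) ≈ 114.67*I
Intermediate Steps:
p(N, j) = N + 2*j
sqrt(-13338 + p(k, 31)) = sqrt(-13338 + (126 + 2*31)) = sqrt(-13338 + (126 + 62)) = sqrt(-13338 + 188) = sqrt(-13150) = 5*I*sqrt(526)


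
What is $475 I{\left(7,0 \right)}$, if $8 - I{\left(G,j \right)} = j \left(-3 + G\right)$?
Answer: $3800$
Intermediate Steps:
$I{\left(G,j \right)} = 8 - j \left(-3 + G\right)$
$475 I{\left(7,0 \right)} = 475 \left(8 + 3 \cdot 0 - 7 \cdot 0\right) = 475 \left(8 + 0 + 0\right) = 475 \cdot 8 = 3800$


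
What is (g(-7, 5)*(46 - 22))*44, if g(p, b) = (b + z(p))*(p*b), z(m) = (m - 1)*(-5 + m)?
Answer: -3732960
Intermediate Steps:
z(m) = (-1 + m)*(-5 + m)
g(p, b) = b*p*(5 + b + p**2 - 6*p) (g(p, b) = (b + (5 + p**2 - 6*p))*(p*b) = (5 + b + p**2 - 6*p)*(b*p) = b*p*(5 + b + p**2 - 6*p))
(g(-7, 5)*(46 - 22))*44 = ((5*(-7)*(5 + 5 + (-7)**2 - 6*(-7)))*(46 - 22))*44 = ((5*(-7)*(5 + 5 + 49 + 42))*24)*44 = ((5*(-7)*101)*24)*44 = -3535*24*44 = -84840*44 = -3732960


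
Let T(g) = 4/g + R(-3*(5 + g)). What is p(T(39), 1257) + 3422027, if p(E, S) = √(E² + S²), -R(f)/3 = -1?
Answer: 3422027 + √2403269170/39 ≈ 3.4233e+6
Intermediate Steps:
R(f) = 3 (R(f) = -3*(-1) = 3)
T(g) = 3 + 4/g (T(g) = 4/g + 3 = 3 + 4/g)
p(T(39), 1257) + 3422027 = √((3 + 4/39)² + 1257²) + 3422027 = √((3 + 4*(1/39))² + 1580049) + 3422027 = √((3 + 4/39)² + 1580049) + 3422027 = √((121/39)² + 1580049) + 3422027 = √(14641/1521 + 1580049) + 3422027 = √(2403269170/1521) + 3422027 = √2403269170/39 + 3422027 = 3422027 + √2403269170/39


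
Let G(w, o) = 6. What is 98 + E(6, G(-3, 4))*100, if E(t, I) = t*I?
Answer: 3698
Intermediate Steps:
E(t, I) = I*t
98 + E(6, G(-3, 4))*100 = 98 + (6*6)*100 = 98 + 36*100 = 98 + 3600 = 3698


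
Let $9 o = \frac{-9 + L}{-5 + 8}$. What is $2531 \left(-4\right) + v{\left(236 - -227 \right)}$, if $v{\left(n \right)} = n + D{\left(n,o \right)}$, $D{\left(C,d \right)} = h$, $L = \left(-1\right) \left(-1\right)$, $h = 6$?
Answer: $-9655$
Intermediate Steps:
$L = 1$
$o = - \frac{8}{27}$ ($o = \frac{\left(-9 + 1\right) \frac{1}{-5 + 8}}{9} = \frac{\left(-8\right) \frac{1}{3}}{9} = \frac{1}{9} \left(- \frac{8}{3}\right) = - \frac{8}{27} \approx -0.2963$)
$D{\left(C,d \right)} = 6$
$v{\left(n \right)} = 6 + n$ ($v{\left(n \right)} = n + 6 = 6 + n$)
$2531 \left(-4\right) + v{\left(236 - -227 \right)} = 2531 \left(-4\right) + \left(6 + \left(236 - -227\right)\right) = -10124 + \left(6 + \left(236 + 227\right)\right) = -10124 + \left(6 + 463\right) = -10124 + 469 = -9655$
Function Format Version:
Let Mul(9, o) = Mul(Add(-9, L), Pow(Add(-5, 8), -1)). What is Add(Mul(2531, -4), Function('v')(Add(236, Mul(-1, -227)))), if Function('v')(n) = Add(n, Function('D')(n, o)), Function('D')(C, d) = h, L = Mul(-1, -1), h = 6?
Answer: -9655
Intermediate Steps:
L = 1
o = Rational(-8, 27) (o = Mul(Rational(1, 9), Mul(Add(-9, 1), Pow(Add(-5, 8), -1))) = Mul(Rational(1, 9), Mul(-8, Pow(3, -1))) = Mul(Rational(1, 9), Mul(-8, Rational(1, 3))) = Mul(Rational(1, 9), Rational(-8, 3)) = Rational(-8, 27) ≈ -0.29630)
Function('D')(C, d) = 6
Function('v')(n) = Add(6, n) (Function('v')(n) = Add(n, 6) = Add(6, n))
Add(Mul(2531, -4), Function('v')(Add(236, Mul(-1, -227)))) = Add(Mul(2531, -4), Add(6, Add(236, Mul(-1, -227)))) = Add(-10124, Add(6, Add(236, 227))) = Add(-10124, Add(6, 463)) = Add(-10124, 469) = -9655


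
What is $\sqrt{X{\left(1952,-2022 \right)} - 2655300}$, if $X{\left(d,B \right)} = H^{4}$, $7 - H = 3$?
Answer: $2 i \sqrt{663761} \approx 1629.4 i$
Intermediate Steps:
$H = 4$ ($H = 7 - 3 = 4$)
$X{\left(d,B \right)} = 256$ ($X{\left(d,B \right)} = 4^{4} = 256$)
$\sqrt{X{\left(1952,-2022 \right)} - 2655300} = \sqrt{256 - 2655300} = \sqrt{-2655044} = 2 i \sqrt{663761}$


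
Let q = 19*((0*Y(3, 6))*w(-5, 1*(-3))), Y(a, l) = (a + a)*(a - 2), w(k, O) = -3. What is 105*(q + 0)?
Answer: 0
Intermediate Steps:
Y(a, l) = 2*a*(-2 + a) (Y(a, l) = (2*a)*(-2 + a) = 2*a*(-2 + a))
q = 0 (q = 19*((0*(2*3*(-2 + 3)))*(-3)) = 19*((0*(2*3*1))*(-3)) = 19*((0*6)*(-3)) = 19*(0*(-3)) = 19*0 = 0)
105*(q + 0) = 105*(0 + 0) = 105*0 = 0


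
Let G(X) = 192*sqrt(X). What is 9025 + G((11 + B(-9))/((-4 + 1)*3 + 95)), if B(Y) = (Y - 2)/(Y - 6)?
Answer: 9025 + 128*sqrt(14190)/215 ≈ 9095.9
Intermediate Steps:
B(Y) = (-2 + Y)/(-6 + Y)
9025 + G((11 + B(-9))/((-4 + 1)*3 + 95)) = 9025 + 192*sqrt((11 + (-2 - 9)/(-6 - 9))/((-4 + 1)*3 + 95)) = 9025 + 192*sqrt((11 - 11/(-15))/(-3*3 + 95)) = 9025 + 192*sqrt((11 - 1/15*(-11))/(-9 + 95)) = 9025 + 192*sqrt((11 + 11/15)/86) = 9025 + 192*sqrt((176/15)*(1/86)) = 9025 + 192*sqrt(88/645) = 9025 + 192*(2*sqrt(14190)/645) = 9025 + 128*sqrt(14190)/215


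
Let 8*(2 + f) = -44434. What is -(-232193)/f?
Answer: -928772/22225 ≈ -41.789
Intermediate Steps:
f = -22225/4 (f = -2 + (⅛)*(-44434) = -2 - 22217/4 = -22225/4 ≈ -5556.3)
-(-232193)/f = -(-232193)/(-22225/4) = -(-232193)*(-4)/22225 = -13*71444/22225 = -928772/22225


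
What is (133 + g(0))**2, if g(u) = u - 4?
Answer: 16641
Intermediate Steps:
g(u) = -4 + u
(133 + g(0))**2 = (133 + (-4 + 0))**2 = (133 - 4)**2 = 129**2 = 16641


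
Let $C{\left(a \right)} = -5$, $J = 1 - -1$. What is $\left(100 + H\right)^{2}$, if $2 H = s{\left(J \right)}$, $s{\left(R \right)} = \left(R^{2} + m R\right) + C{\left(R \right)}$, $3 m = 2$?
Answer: $\frac{361201}{36} \approx 10033.0$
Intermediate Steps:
$J = 2$ ($J = 1 + 1 = 2$)
$m = \frac{2}{3}$ ($m = \frac{1}{3} \cdot 2 = \frac{2}{3} \approx 0.66667$)
$s{\left(R \right)} = -5 + R^{2} + \frac{2 R}{3}$ ($s{\left(R \right)} = \left(R^{2} + \frac{2 R}{3}\right) - 5 = -5 + R^{2} + \frac{2 R}{3}$)
$H = \frac{1}{6}$ ($H = \frac{-5 + 2^{2} + \frac{2}{3} \cdot 2}{2} = \frac{-5 + 4 + \frac{4}{3}}{2} = \frac{1}{2} \cdot \frac{1}{3} = \frac{1}{6} \approx 0.16667$)
$\left(100 + H\right)^{2} = \left(100 + \frac{1}{6}\right)^{2} = \left(\frac{601}{6}\right)^{2} = \frac{361201}{36}$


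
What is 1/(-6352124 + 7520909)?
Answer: 1/1168785 ≈ 8.5559e-7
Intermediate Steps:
1/(-6352124 + 7520909) = 1/1168785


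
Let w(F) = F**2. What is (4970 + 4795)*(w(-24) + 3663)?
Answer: 41393835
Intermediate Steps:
(4970 + 4795)*(w(-24) + 3663) = (4970 + 4795)*((-24)**2 + 3663) = 9765*(576 + 3663) = 9765*4239 = 41393835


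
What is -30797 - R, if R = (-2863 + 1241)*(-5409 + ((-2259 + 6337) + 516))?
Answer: -1352727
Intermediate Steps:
R = 1321930 (R = -1622*(-5409 + (4078 + 516)) = -1622*(-5409 + 4594) = -1622*(-815) = 1321930)
-30797 - R = -30797 - 1*1321930 = -30797 - 1321930 = -1352727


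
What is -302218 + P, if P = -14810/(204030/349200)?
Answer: -742591006/2267 ≈ -3.2757e+5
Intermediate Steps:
P = -57462800/2267 (P = -14810/(204030*(1/349200)) = -14810/2267/3880 = -14810*3880/2267 = -57462800/2267 ≈ -25348.)
-302218 + P = -302218 - 57462800/2267 = -742591006/2267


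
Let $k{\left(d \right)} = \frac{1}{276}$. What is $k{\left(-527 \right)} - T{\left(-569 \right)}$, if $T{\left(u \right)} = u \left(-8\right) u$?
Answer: $\frac{714864289}{276} \approx 2.5901 \cdot 10^{6}$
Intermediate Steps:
$k{\left(d \right)} = \frac{1}{276}$
$T{\left(u \right)} = - 8 u^{2}$ ($T{\left(u \right)} = - 8 u u = - 8 u^{2}$)
$k{\left(-527 \right)} - T{\left(-569 \right)} = \frac{1}{276} - - 8 \left(-569\right)^{2} = \frac{1}{276} - \left(-8\right) 323761 = \frac{1}{276} - -2590088 = \frac{1}{276} + 2590088 = \frac{714864289}{276}$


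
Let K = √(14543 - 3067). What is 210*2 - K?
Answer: 420 - 2*√2869 ≈ 312.87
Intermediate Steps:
K = 2*√2869 (K = √11476 = 2*√2869 ≈ 107.13)
210*2 - K = 210*2 - 2*√2869 = 420 - 2*√2869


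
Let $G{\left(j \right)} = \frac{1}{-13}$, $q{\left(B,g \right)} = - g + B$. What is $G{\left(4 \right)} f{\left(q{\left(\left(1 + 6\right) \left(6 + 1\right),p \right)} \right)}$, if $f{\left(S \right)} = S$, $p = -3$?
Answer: $-4$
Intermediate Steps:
$q{\left(B,g \right)} = B - g$
$G{\left(j \right)} = - \frac{1}{13}$
$G{\left(4 \right)} f{\left(q{\left(\left(1 + 6\right) \left(6 + 1\right),p \right)} \right)} = - \frac{\left(1 + 6\right) \left(6 + 1\right) - -3}{13} = - \frac{7 \cdot 7 + 3}{13} = - \frac{49 + 3}{13} = \left(- \frac{1}{13}\right) 52 = -4$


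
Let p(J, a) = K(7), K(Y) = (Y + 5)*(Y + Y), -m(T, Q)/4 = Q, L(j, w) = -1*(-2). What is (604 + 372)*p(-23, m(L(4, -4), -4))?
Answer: 163968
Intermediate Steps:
L(j, w) = 2
m(T, Q) = -4*Q
K(Y) = 2*Y*(5 + Y) (K(Y) = (5 + Y)*(2*Y) = 2*Y*(5 + Y))
p(J, a) = 168 (p(J, a) = 2*7*(5 + 7) = 2*7*12 = 168)
(604 + 372)*p(-23, m(L(4, -4), -4)) = (604 + 372)*168 = 976*168 = 163968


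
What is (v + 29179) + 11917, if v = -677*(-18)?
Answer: 53282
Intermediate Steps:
v = 12186
(v + 29179) + 11917 = (12186 + 29179) + 11917 = 41365 + 11917 = 53282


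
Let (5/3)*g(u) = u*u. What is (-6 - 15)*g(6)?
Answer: -2268/5 ≈ -453.60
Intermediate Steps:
g(u) = 3*u²/5 (g(u) = 3*(u*u)/5 = 3*u²/5)
(-6 - 15)*g(6) = (-6 - 15)*((⅗)*6²) = -63*36/5 = -21*108/5 = -2268/5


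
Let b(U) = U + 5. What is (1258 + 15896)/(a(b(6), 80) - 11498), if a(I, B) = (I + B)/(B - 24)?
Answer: -15248/10219 ≈ -1.4921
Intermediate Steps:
b(U) = 5 + U
a(I, B) = (B + I)/(-24 + B)
(1258 + 15896)/(a(b(6), 80) - 11498) = (1258 + 15896)/((80 + (5 + 6))/(-24 + 80) - 11498) = 17154/((80 + 11)/56 - 11498) = 17154/((1/56)*91 - 11498) = 17154/(13/8 - 11498) = 17154/(-91971/8) = 17154*(-8/91971) = -15248/10219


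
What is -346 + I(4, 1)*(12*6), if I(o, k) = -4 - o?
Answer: -922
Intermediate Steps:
-346 + I(4, 1)*(12*6) = -346 + (-4 - 1*4)*(12*6) = -346 + (-4 - 4)*72 = -346 - 8*72 = -346 - 576 = -922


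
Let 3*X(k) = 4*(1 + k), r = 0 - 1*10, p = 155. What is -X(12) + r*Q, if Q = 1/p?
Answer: -1618/93 ≈ -17.398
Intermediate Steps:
r = -10 (r = 0 - 10 = -10)
X(k) = 4/3 + 4*k/3 (X(k) = (4*(1 + k))/3 = (4 + 4*k)/3 = 4/3 + 4*k/3)
Q = 1/155 ≈ 0.0064516
-X(12) + r*Q = -(4/3 + (4/3)*12) - 10*1/155 = -(4/3 + 16) - 2/31 = -1*52/3 - 2/31 = -52/3 - 2/31 = -1618/93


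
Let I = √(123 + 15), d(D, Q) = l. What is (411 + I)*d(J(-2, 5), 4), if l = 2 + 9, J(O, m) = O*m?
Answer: 4521 + 11*√138 ≈ 4650.2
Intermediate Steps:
l = 11
d(D, Q) = 11
I = √138 ≈ 11.747
(411 + I)*d(J(-2, 5), 4) = (411 + √138)*11 = 4521 + 11*√138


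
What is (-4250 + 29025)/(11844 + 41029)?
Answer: 24775/52873 ≈ 0.46858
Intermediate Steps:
(-4250 + 29025)/(11844 + 41029) = 24775/52873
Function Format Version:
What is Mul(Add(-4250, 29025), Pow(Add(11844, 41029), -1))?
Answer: Rational(24775, 52873) ≈ 0.46858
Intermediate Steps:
Mul(Add(-4250, 29025), Pow(Add(11844, 41029), -1)) = Mul(24775, Pow(52873, -1)) = Mul(24775, Rational(1, 52873)) = Rational(24775, 52873)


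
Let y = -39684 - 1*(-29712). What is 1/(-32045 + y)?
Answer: -1/42017 ≈ -2.3800e-5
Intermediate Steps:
y = -9972 (y = -39684 + 29712 = -9972)
1/(-32045 + y) = 1/(-32045 - 9972) = 1/(-42017) = -1/42017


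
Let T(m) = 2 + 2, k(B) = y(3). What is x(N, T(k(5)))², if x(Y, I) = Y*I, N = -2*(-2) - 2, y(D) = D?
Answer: 64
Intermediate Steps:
k(B) = 3
T(m) = 4
N = 2 (N = 4 - 2 = 2)
x(Y, I) = I*Y
x(N, T(k(5)))² = (4*2)² = 8² = 64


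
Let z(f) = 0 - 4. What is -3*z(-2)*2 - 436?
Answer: -412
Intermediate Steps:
z(f) = -4
-3*z(-2)*2 - 436 = -3*(-4)*2 - 436 = 12*2 - 436 = 24 - 436 = -412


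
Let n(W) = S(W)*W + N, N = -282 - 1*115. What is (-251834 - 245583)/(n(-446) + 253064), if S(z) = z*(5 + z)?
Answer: 497417/87469289 ≈ 0.0056868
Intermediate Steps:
N = -397 (N = -282 - 115 = -397)
n(W) = -397 + W²*(5 + W) (n(W) = (W*(5 + W))*W - 397 = W²*(5 + W) - 397 = -397 + W²*(5 + W))
(-251834 - 245583)/(n(-446) + 253064) = (-251834 - 245583)/((-397 + (-446)²*(5 - 446)) + 253064) = -497417/((-397 + 198916*(-441)) + 253064) = -497417/((-397 - 87721956) + 253064) = -497417/(-87722353 + 253064) = -497417/(-87469289) = -497417*(-1/87469289) = 497417/87469289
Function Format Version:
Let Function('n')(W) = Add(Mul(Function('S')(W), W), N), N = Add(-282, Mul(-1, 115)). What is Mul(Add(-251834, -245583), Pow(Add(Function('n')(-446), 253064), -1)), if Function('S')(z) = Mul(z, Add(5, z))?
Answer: Rational(497417, 87469289) ≈ 0.0056868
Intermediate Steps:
N = -397 (N = Add(-282, -115) = -397)
Function('n')(W) = Add(-397, Mul(Pow(W, 2), Add(5, W))) (Function('n')(W) = Add(Mul(Mul(W, Add(5, W)), W), -397) = Add(Mul(Pow(W, 2), Add(5, W)), -397) = Add(-397, Mul(Pow(W, 2), Add(5, W))))
Mul(Add(-251834, -245583), Pow(Add(Function('n')(-446), 253064), -1)) = Mul(Add(-251834, -245583), Pow(Add(Add(-397, Mul(Pow(-446, 2), Add(5, -446))), 253064), -1)) = Mul(-497417, Pow(Add(Add(-397, Mul(198916, -441)), 253064), -1)) = Mul(-497417, Pow(Add(Add(-397, -87721956), 253064), -1)) = Mul(-497417, Pow(Add(-87722353, 253064), -1)) = Mul(-497417, Pow(-87469289, -1)) = Mul(-497417, Rational(-1, 87469289)) = Rational(497417, 87469289)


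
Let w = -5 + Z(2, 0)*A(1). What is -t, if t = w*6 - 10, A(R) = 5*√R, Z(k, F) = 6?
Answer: -140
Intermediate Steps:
w = 25 (w = -5 + 6*(5*√1) = -5 + 6*(5*1) = -5 + 6*5 = -5 + 30 = 25)
t = 140 (t = 25*6 - 10 = 150 - 10 = 140)
-t = -1*140 = -140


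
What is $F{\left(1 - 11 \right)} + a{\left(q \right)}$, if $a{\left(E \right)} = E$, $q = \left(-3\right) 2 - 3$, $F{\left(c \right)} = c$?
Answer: $-19$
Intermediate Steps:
$q = -9$ ($q = -6 - 3 = -9$)
$F{\left(1 - 11 \right)} + a{\left(q \right)} = \left(1 - 11\right) - 9 = -10 - 9 = -19$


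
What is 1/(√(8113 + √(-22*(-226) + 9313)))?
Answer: (8113 + √14285)^(-½) ≈ 0.011021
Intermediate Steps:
1/(√(8113 + √(-22*(-226) + 9313))) = 1/(√(8113 + √(4972 + 9313))) = 1/(√(8113 + √14285)) = (8113 + √14285)^(-½)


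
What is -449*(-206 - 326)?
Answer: 238868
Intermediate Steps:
-449*(-206 - 326) = -449*(-532) = 238868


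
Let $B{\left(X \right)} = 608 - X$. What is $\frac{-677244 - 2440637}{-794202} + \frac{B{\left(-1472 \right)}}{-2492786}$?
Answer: $\frac{3885279083153}{989887813386} \approx 3.925$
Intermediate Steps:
$\frac{-677244 - 2440637}{-794202} + \frac{B{\left(-1472 \right)}}{-2492786} = \frac{-677244 - 2440637}{-794202} + \frac{608 - -1472}{-2492786} = \left(-677244 - 2440637\right) \left(- \frac{1}{794202}\right) + \left(608 + 1472\right) \left(- \frac{1}{2492786}\right) = \left(-3117881\right) \left(- \frac{1}{794202}\right) + 2080 \left(- \frac{1}{2492786}\right) = \frac{3117881}{794202} - \frac{1040}{1246393} = \frac{3885279083153}{989887813386}$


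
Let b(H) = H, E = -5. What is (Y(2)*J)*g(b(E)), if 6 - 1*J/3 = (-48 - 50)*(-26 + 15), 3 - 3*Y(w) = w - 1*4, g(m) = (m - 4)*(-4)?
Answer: -192960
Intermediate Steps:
g(m) = 16 - 4*m (g(m) = (-4 + m)*(-4) = 16 - 4*m)
Y(w) = 7/3 - w/3 (Y(w) = 1 - (w - 1*4)/3 = 1 - (w - 4)/3 = 1 - (-4 + w)/3 = 1 + (4/3 - w/3) = 7/3 - w/3)
J = -3216 (J = 18 - 3*(-48 - 50)*(-26 + 15) = 18 - (-294)*(-11) = 18 - 3*1078 = 18 - 3234 = -3216)
(Y(2)*J)*g(b(E)) = ((7/3 - 1/3*2)*(-3216))*(16 - 4*(-5)) = ((7/3 - 2/3)*(-3216))*(16 + 20) = ((5/3)*(-3216))*36 = -5360*36 = -192960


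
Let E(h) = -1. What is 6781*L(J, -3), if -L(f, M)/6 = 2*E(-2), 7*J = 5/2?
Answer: 81372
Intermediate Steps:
J = 5/14 (J = (5/2)/7 = (5*(½))/7 = (⅐)*(5/2) = 5/14 ≈ 0.35714)
L(f, M) = 12 (L(f, M) = -12*(-1) = -6*(-2) = 12)
6781*L(J, -3) = 6781*12 = 81372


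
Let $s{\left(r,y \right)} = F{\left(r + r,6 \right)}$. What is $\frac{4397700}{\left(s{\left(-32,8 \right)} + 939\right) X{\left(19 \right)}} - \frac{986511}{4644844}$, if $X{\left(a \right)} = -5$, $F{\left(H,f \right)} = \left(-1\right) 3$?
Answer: $- \frac{170260394419}{181148916} \approx -939.89$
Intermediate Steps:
$F{\left(H,f \right)} = -3$
$s{\left(r,y \right)} = -3$
$\frac{4397700}{\left(s{\left(-32,8 \right)} + 939\right) X{\left(19 \right)}} - \frac{986511}{4644844} = \frac{4397700}{\left(-3 + 939\right) \left(-5\right)} - \frac{986511}{4644844} = \frac{4397700}{936 \left(-5\right)} - \frac{986511}{4644844} = \frac{4397700}{-4680} - \frac{986511}{4644844} = 4397700 \left(- \frac{1}{4680}\right) - \frac{986511}{4644844} = - \frac{73295}{78} - \frac{986511}{4644844} = - \frac{170260394419}{181148916}$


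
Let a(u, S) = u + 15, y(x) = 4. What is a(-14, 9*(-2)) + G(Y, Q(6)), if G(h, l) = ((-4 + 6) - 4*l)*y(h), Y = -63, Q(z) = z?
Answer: -87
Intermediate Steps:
a(u, S) = 15 + u
G(h, l) = 8 - 16*l (G(h, l) = ((-4 + 6) - 4*l)*4 = (2 - 4*l)*4 = 8 - 16*l)
a(-14, 9*(-2)) + G(Y, Q(6)) = (15 - 14) + (8 - 16*6) = 1 + (8 - 96) = 1 - 88 = -87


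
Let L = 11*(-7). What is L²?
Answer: 5929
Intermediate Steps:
L = -77
L² = (-77)² = 5929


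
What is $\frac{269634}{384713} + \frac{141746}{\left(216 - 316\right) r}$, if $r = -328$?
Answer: $\frac{31687762049}{6309293200} \approx 5.0224$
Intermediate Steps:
$\frac{269634}{384713} + \frac{141746}{\left(216 - 316\right) r} = \frac{269634}{384713} + \frac{141746}{\left(216 - 316\right) \left(-328\right)} = 269634 \cdot \frac{1}{384713} + \frac{141746}{\left(-100\right) \left(-328\right)} = \frac{269634}{384713} + \frac{141746}{32800} = \frac{269634}{384713} + 141746 \cdot \frac{1}{32800} = \frac{269634}{384713} + \frac{70873}{16400} = \frac{31687762049}{6309293200}$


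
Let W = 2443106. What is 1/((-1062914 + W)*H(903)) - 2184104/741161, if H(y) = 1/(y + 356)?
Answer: -3013549746269/1022944482912 ≈ -2.9460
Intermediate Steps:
H(y) = 1/(356 + y)
1/((-1062914 + W)*H(903)) - 2184104/741161 = 1/((-1062914 + 2443106)*(1/(356 + 903))) - 2184104/741161 = 1/(1380192*(1/1259)) - 2184104*1/741161 = 1/(1380192*(1/1259)) - 2184104/741161 = (1/1380192)*1259 - 2184104/741161 = 1259/1380192 - 2184104/741161 = -3013549746269/1022944482912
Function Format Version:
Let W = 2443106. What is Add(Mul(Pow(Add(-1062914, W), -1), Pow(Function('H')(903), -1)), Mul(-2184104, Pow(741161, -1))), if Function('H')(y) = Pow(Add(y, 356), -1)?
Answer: Rational(-3013549746269, 1022944482912) ≈ -2.9460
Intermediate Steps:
Function('H')(y) = Pow(Add(356, y), -1)
Add(Mul(Pow(Add(-1062914, W), -1), Pow(Function('H')(903), -1)), Mul(-2184104, Pow(741161, -1))) = Add(Mul(Pow(Add(-1062914, 2443106), -1), Pow(Pow(Add(356, 903), -1), -1)), Mul(-2184104, Pow(741161, -1))) = Add(Mul(Pow(1380192, -1), Pow(Pow(1259, -1), -1)), Mul(-2184104, Rational(1, 741161))) = Add(Mul(Rational(1, 1380192), Pow(Rational(1, 1259), -1)), Rational(-2184104, 741161)) = Add(Mul(Rational(1, 1380192), 1259), Rational(-2184104, 741161)) = Add(Rational(1259, 1380192), Rational(-2184104, 741161)) = Rational(-3013549746269, 1022944482912)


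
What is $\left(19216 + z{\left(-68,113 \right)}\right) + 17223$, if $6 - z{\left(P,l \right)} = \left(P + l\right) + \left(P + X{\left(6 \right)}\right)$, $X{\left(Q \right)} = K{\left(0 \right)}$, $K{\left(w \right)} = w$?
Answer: $36468$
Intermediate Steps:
$X{\left(Q \right)} = 0$
$z{\left(P,l \right)} = 6 - l - 2 P$ ($z{\left(P,l \right)} = 6 - \left(\left(P + l\right) + \left(P + 0\right)\right) = 6 - \left(\left(P + l\right) + P\right) = 6 - \left(l + 2 P\right) = 6 - l - 2 P$)
$\left(19216 + z{\left(-68,113 \right)}\right) + 17223 = \left(19216 - -29\right) + 17223 = \left(19216 + \left(6 - 113 + 136\right)\right) + 17223 = \left(19216 + 29\right) + 17223 = 19245 + 17223 = 36468$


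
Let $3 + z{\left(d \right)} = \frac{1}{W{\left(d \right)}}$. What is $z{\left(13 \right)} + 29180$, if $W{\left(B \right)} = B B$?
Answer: $\frac{4930914}{169} \approx 29177.0$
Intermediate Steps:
$W{\left(B \right)} = B^{2}$
$z{\left(d \right)} = -3 + \frac{1}{d^{2}}$
$z{\left(13 \right)} + 29180 = \left(-3 + \frac{1}{169}\right) + 29180 = - \frac{506}{169} + 29180 = \frac{4930914}{169}$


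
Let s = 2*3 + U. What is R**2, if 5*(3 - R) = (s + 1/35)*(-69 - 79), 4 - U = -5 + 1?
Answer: 5357215249/30625 ≈ 1.7493e+5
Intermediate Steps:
U = 8 (U = 4 - (-5 + 1) = 4 - 1*(-4) = 4 + 4 = 8)
s = 14 (s = 2*3 + 8 = 6 + 8 = 14)
R = 73193/175 (R = 3 - (14 + 1/35)*(-69 - 79)/5 = 3 - (14 + 1/35)*(-148)/5 = 3 - 491*(-148)/175 = 3 - 1/5*(-72668/35) = 3 + 72668/175 = 73193/175 ≈ 418.25)
R**2 = (73193/175)**2 = 5357215249/30625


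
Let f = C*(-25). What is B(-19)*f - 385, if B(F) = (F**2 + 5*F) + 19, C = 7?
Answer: -50260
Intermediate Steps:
f = -175 (f = 7*(-25) = -175)
B(F) = 19 + F**2 + 5*F
B(-19)*f - 385 = (19 + (-19)**2 + 5*(-19))*(-175) - 385 = (19 + 361 - 95)*(-175) - 385 = 285*(-175) - 385 = -49875 - 385 = -50260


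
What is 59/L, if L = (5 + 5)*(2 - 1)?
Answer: 59/10 ≈ 5.9000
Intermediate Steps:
L = 10 (L = 10*1 = 10)
59/L = 59/10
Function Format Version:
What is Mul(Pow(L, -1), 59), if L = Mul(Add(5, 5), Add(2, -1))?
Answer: Rational(59, 10) ≈ 5.9000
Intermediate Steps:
L = 10 (L = Mul(10, 1) = 10)
Mul(Pow(L, -1), 59) = Mul(Pow(10, -1), 59) = Mul(Rational(1, 10), 59) = Rational(59, 10)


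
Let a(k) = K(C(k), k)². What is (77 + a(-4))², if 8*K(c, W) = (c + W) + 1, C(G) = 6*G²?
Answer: 184334929/4096 ≈ 45004.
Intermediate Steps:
K(c, W) = ⅛ + W/8 + c/8 (K(c, W) = ((c + W) + 1)/8 = ((W + c) + 1)/8 = (1 + W + c)/8 = ⅛ + W/8 + c/8)
a(k) = (⅛ + k/8 + 3*k²/4)² (a(k) = (⅛ + k/8 + (6*k²)/8)² = (⅛ + k/8 + 3*k²/4)²)
(77 + a(-4))² = (77 + (1 - 4 + 6*(-4)²)²/64)² = (77 + (1 - 4 + 6*16)²/64)² = (77 + (1 - 4 + 96)²/64)² = (77 + (1/64)*93²)² = (77 + (1/64)*8649)² = (77 + 8649/64)² = (13577/64)² = 184334929/4096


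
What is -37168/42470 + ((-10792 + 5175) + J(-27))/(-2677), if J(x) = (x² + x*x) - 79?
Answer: 40244562/56846095 ≈ 0.70796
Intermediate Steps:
J(x) = -79 + 2*x² (J(x) = (x² + x²) - 79 = 2*x² - 79 = -79 + 2*x²)
-37168/42470 + ((-10792 + 5175) + J(-27))/(-2677) = -37168/42470 + ((-10792 + 5175) + (-79 + 2*(-27)²))/(-2677) = -37168*1/42470 + (-5617 + (-79 + 2*729))*(-1/2677) = -18584/21235 + (-5617 + (-79 + 1458))*(-1/2677) = -18584/21235 + (-5617 + 1379)*(-1/2677) = -18584/21235 - 4238*(-1/2677) = -18584/21235 + 4238/2677 = 40244562/56846095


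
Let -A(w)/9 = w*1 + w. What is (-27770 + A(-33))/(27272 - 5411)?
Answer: -27176/21861 ≈ -1.2431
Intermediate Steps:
A(w) = -18*w (A(w) = -9*(w*1 + w) = -9*(w + w) = -18*w)
(-27770 + A(-33))/(27272 - 5411) = (-27770 - 18*(-33))/(27272 - 5411) = (-27770 + 594)/21861 = -27176*1/21861 = -27176/21861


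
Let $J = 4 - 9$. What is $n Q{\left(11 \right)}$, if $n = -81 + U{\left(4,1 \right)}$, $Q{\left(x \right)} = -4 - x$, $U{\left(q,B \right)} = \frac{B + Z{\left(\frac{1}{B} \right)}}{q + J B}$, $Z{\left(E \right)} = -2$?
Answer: $1200$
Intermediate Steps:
$J = -5$ ($J = 4 - 9 = -5$)
$U{\left(q,B \right)} = \frac{-2 + B}{q - 5 B}$ ($U{\left(q,B \right)} = \frac{B - 2}{q - 5 B} = \frac{-2 + B}{q - 5 B}$)
$n = -80$ ($n = -81 + \frac{-2 + 1}{4 - 5} = -81 + \frac{1}{4 - 5} \left(-1\right) = -81 + \frac{1}{-1} \left(-1\right) = -81 - -1 = -81 + 1 = -80$)
$n Q{\left(11 \right)} = - 80 \left(-4 - 11\right) = \left(-80\right) \left(-15\right) = 1200$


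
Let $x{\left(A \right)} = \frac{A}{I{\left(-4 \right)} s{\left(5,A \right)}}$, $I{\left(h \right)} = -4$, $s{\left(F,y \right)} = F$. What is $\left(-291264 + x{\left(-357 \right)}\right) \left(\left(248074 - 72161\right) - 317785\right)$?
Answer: $\frac{206598368964}{5} \approx 4.132 \cdot 10^{10}$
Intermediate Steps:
$x{\left(A \right)} = - \frac{A}{20}$ ($x{\left(A \right)} = \frac{A}{\left(-4\right) 5} = \frac{A}{-20} = A \left(- \frac{1}{20}\right) = - \frac{A}{20}$)
$\left(-291264 + x{\left(-357 \right)}\right) \left(\left(248074 - 72161\right) - 317785\right) = \left(-291264 - - \frac{357}{20}\right) \left(\left(248074 - 72161\right) - 317785\right) = \left(-291264 + \frac{357}{20}\right) \left(175913 - 317785\right) = \left(- \frac{5824923}{20}\right) \left(-141872\right) = \frac{206598368964}{5}$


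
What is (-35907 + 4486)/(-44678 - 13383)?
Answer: 31421/58061 ≈ 0.54117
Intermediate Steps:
(-35907 + 4486)/(-44678 - 13383) = -31421/(-58061) = -31421*(-1/58061) = 31421/58061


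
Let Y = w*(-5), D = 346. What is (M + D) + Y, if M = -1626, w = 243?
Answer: -2495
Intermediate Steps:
Y = -1215 (Y = 243*(-5) = -1215)
(M + D) + Y = (-1626 + 346) - 1215 = -1280 - 1215 = -2495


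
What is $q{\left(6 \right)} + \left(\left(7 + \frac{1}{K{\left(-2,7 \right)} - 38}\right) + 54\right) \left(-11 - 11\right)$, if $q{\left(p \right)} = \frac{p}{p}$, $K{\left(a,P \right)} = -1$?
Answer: $- \frac{52277}{39} \approx -1340.4$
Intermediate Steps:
$q{\left(p \right)} = 1$
$q{\left(6 \right)} + \left(\left(7 + \frac{1}{K{\left(-2,7 \right)} - 38}\right) + 54\right) \left(-11 - 11\right) = 1 + \left(\left(7 + \frac{1}{-1 - 38}\right) + 54\right) \left(-11 - 11\right) = 1 + \left(\left(7 + \frac{1}{-39}\right) + 54\right) \left(-11 - 11\right) = 1 + \left(\left(7 - \frac{1}{39}\right) + 54\right) \left(-22\right) = 1 + \left(\frac{272}{39} + 54\right) \left(-22\right) = 1 + \frac{2378}{39} \left(-22\right) = 1 - \frac{52316}{39} = - \frac{52277}{39}$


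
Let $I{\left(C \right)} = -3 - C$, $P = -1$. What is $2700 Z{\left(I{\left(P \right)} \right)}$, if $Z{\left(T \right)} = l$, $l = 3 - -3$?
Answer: $16200$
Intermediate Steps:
$l = 6$ ($l = 3 + 3 = 6$)
$Z{\left(T \right)} = 6$
$2700 Z{\left(I{\left(P \right)} \right)} = 2700 \cdot 6 = 16200$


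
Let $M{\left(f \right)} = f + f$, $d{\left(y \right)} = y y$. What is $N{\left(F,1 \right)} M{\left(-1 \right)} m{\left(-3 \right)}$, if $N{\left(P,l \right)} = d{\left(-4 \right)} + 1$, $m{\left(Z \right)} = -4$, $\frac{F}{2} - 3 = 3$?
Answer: $136$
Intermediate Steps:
$F = 12$ ($F = 6 + 2 \cdot 3 = 6 + 6 = 12$)
$d{\left(y \right)} = y^{2}$
$M{\left(f \right)} = 2 f$
$N{\left(P,l \right)} = 17$ ($N{\left(P,l \right)} = \left(-4\right)^{2} + 1 = 16 + 1 = 17$)
$N{\left(F,1 \right)} M{\left(-1 \right)} m{\left(-3 \right)} = 17 \cdot 2 \left(-1\right) \left(-4\right) = 17 \left(-2\right) \left(-4\right) = \left(-34\right) \left(-4\right) = 136$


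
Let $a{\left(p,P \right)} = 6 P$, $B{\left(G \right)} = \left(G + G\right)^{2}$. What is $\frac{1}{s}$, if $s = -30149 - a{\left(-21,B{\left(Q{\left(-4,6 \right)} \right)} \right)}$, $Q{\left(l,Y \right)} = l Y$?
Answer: $- \frac{1}{43973} \approx -2.2741 \cdot 10^{-5}$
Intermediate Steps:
$Q{\left(l,Y \right)} = Y l$
$B{\left(G \right)} = 4 G^{2}$ ($B{\left(G \right)} = \left(2 G\right)^{2} = 4 G^{2}$)
$s = -43973$ ($s = -30149 - 6 \cdot 4 \left(6 \left(-4\right)\right)^{2} = -30149 - 6 \cdot 4 \left(-24\right)^{2} = -30149 - 6 \cdot 4 \cdot 576 = -30149 - 6 \cdot 2304 = -30149 - 13824 = -43973$)
$\frac{1}{s} = \frac{1}{-43973} = - \frac{1}{43973}$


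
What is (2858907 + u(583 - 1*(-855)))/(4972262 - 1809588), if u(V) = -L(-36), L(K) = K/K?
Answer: 1429453/1581337 ≈ 0.90395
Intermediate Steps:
L(K) = 1
u(V) = -1 (u(V) = -1*1 = -1)
(2858907 + u(583 - 1*(-855)))/(4972262 - 1809588) = (2858907 - 1)/(4972262 - 1809588) = 2858906/3162674 = 2858906*(1/3162674) = 1429453/1581337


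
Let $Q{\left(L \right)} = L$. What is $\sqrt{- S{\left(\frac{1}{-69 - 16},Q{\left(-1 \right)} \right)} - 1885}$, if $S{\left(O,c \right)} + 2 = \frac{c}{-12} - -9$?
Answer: $\frac{i \sqrt{68115}}{6} \approx 43.498 i$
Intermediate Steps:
$S{\left(O,c \right)} = 7 - \frac{c}{12}$ ($S{\left(O,c \right)} = -2 + \left(\frac{c}{-12} - -9\right) = -2 + \left(c \left(- \frac{1}{12}\right) + 9\right) = -2 - \left(-9 + \frac{c}{12}\right) = 7 - \frac{c}{12}$)
$\sqrt{- S{\left(\frac{1}{-69 - 16},Q{\left(-1 \right)} \right)} - 1885} = \sqrt{- (7 - - \frac{1}{12}) - 1885} = \sqrt{- (7 + \frac{1}{12}) - 1885} = \sqrt{\left(-1\right) \frac{85}{12} - 1885} = \sqrt{- \frac{85}{12} - 1885} = \sqrt{- \frac{22705}{12}} = \frac{i \sqrt{68115}}{6}$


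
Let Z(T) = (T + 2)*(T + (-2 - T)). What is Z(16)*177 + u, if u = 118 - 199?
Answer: -6453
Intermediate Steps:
u = -81
Z(T) = -4 - 2*T (Z(T) = (2 + T)*(-2) = -4 - 2*T)
Z(16)*177 + u = (-4 - 2*16)*177 - 81 = (-4 - 32)*177 - 81 = -36*177 - 81 = -6372 - 81 = -6453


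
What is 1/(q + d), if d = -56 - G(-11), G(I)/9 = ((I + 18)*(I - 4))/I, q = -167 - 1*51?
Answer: -11/3959 ≈ -0.0027785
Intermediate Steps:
q = -218 (q = -167 - 51 = -218)
G(I) = 9*(-4 + I)*(18 + I)/I (G(I) = 9*(((I + 18)*(I - 4))/I) = 9*(((18 + I)*(-4 + I))/I) = 9*(((-4 + I)*(18 + I))/I) = 9*((-4 + I)*(18 + I)/I) = 9*(-4 + I)*(18 + I)/I)
d = -1561/11 (d = -56 - (126 - 648/(-11) + 9*(-11)) = -56 - (126 - 648*(-1/11) - 99) = -56 - (126 + 648/11 - 99) = -56 - 1*945/11 = -56 - 945/11 = -1561/11 ≈ -141.91)
1/(q + d) = 1/(-218 - 1561/11) = 1/(-3959/11) = -11/3959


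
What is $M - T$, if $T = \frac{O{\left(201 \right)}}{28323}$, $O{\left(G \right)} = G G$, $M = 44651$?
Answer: $\frac{140512208}{3147} \approx 44650.0$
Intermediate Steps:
$O{\left(G \right)} = G^{2}$
$T = \frac{4489}{3147}$ ($T = \frac{201^{2}}{28323} = 40401 \cdot \frac{1}{28323} = \frac{4489}{3147} \approx 1.4264$)
$M - T = 44651 - \frac{4489}{3147} = \frac{140512208}{3147}$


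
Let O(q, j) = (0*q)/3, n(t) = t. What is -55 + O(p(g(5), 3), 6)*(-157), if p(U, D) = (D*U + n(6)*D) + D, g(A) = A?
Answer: -55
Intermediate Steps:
p(U, D) = 7*D + D*U (p(U, D) = (D*U + 6*D) + D = (6*D + D*U) + D = 7*D + D*U)
O(q, j) = 0 (O(q, j) = 0*(⅓) = 0)
-55 + O(p(g(5), 3), 6)*(-157) = -55 + 0*(-157) = -55 + 0 = -55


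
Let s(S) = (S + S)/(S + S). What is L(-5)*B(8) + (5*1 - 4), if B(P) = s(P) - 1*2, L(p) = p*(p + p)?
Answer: -49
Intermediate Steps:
L(p) = 2*p² (L(p) = p*(2*p) = 2*p²)
s(S) = 1 (s(S) = (2*S)/((2*S)) = (2*S)*(1/(2*S)) = 1)
B(P) = -1 (B(P) = 1 - 1*2 = 1 - 2 = -1)
L(-5)*B(8) + (5*1 - 4) = (2*(-5)²)*(-1) + (5*1 - 4) = (2*25)*(-1) + (5 - 4) = 50*(-1) + 1 = -50 + 1 = -49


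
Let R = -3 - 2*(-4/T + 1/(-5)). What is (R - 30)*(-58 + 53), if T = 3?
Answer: 449/3 ≈ 149.67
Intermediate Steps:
R = 1/15 (R = -3 - 2*(-4/3 + 1/(-5)) = -3 - 2*(-4*⅓ + 1*(-⅕)) = -3 - 2*(-4/3 - ⅕) = -3 - 2*(-23/15) = -3 + 46/15 = 1/15 ≈ 0.066667)
(R - 30)*(-58 + 53) = (1/15 - 30)*(-58 + 53) = -449/15*(-5) = 449/3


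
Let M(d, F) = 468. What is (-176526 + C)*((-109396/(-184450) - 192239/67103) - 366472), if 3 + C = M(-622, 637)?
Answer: 57042587256126386763/884082025 ≈ 6.4522e+10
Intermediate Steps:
C = 465 (C = -3 + 468 = 465)
(-176526 + C)*((-109396/(-184450) - 192239/67103) - 366472) = (-176526 + 465)*((-109396/(-184450) - 192239/67103) - 366472) = -176061*((-109396*(-1/184450) - 192239*1/67103) - 366472) = -176061*((7814/13175 - 192239/67103) - 366472) = -176061*(-2008405983/884082025 - 366472) = -176061*(-323993316271783/884082025) = 57042587256126386763/884082025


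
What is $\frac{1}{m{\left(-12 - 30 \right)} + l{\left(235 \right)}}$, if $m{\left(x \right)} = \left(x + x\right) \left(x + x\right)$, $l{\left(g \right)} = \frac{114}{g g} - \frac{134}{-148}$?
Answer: $\frac{4086650}{28839110911} \approx 0.00014171$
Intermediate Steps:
$l{\left(g \right)} = \frac{67}{74} + \frac{114}{g^{2}}$ ($l{\left(g \right)} = \frac{114}{g^{2}} - - \frac{67}{74} = \frac{114}{g^{2}} + \frac{67}{74} = \frac{67}{74} + \frac{114}{g^{2}}$)
$m{\left(x \right)} = 4 x^{2}$ ($m{\left(x \right)} = 2 x 2 x = 4 x^{2}$)
$\frac{1}{m{\left(-12 - 30 \right)} + l{\left(235 \right)}} = \frac{1}{4 \left(-12 - 30\right)^{2} + \left(\frac{67}{74} + \frac{114}{55225}\right)} = \frac{1}{4 \left(-42\right)^{2} + \left(\frac{67}{74} + 114 \cdot \frac{1}{55225}\right)} = \frac{1}{4 \cdot 1764 + \left(\frac{67}{74} + \frac{114}{55225}\right)} = \frac{1}{7056 + \frac{3708511}{4086650}} = \frac{1}{\frac{28839110911}{4086650}} = \frac{4086650}{28839110911}$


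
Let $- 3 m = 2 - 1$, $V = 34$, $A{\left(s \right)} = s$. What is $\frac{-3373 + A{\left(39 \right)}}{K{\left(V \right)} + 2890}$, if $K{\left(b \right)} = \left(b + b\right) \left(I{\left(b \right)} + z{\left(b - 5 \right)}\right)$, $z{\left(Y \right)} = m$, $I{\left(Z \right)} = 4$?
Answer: $- \frac{5001}{4709} \approx -1.062$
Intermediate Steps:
$m = - \frac{1}{3}$ ($m = - \frac{2 - 1}{3} = \left(- \frac{1}{3}\right) 1 = - \frac{1}{3} \approx -0.33333$)
$z{\left(Y \right)} = - \frac{1}{3}$
$K{\left(b \right)} = \frac{22 b}{3}$ ($K{\left(b \right)} = \left(b + b\right) \left(4 - \frac{1}{3}\right) = 2 b \frac{11}{3} = \frac{22 b}{3}$)
$\frac{-3373 + A{\left(39 \right)}}{K{\left(V \right)} + 2890} = \frac{-3373 + 39}{\frac{22}{3} \cdot 34 + 2890} = - \frac{3334}{\frac{748}{3} + 2890} = - \frac{3334}{\frac{9418}{3}} = \left(-3334\right) \frac{3}{9418} = - \frac{5001}{4709}$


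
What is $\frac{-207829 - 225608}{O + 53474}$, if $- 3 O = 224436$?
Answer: $\frac{433437}{21338} \approx 20.313$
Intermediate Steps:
$O = -74812$ ($O = \left(- \frac{1}{3}\right) 224436 = -74812$)
$\frac{-207829 - 225608}{O + 53474} = \frac{-207829 - 225608}{-74812 + 53474} = - \frac{433437}{-21338} = \left(-433437\right) \left(- \frac{1}{21338}\right) = \frac{433437}{21338}$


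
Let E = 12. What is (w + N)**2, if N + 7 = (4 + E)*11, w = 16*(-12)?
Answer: 529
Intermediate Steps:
w = -192
N = 169 (N = -7 + (4 + 12)*11 = -7 + 16*11 = -7 + 176 = 169)
(w + N)**2 = (-192 + 169)**2 = (-23)**2 = 529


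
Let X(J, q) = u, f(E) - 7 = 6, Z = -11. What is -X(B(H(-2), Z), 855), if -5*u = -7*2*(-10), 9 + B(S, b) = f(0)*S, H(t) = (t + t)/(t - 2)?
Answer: 28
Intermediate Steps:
f(E) = 13 (f(E) = 7 + 6 = 13)
H(t) = 2*t/(-2 + t) (H(t) = (2*t)/(-2 + t) = 2*t/(-2 + t))
B(S, b) = -9 + 13*S
u = -28 (u = -(-7*2)*(-10)/5 = -(-14)*(-10)/5 = -⅕*140 = -28)
X(J, q) = -28
-X(B(H(-2), Z), 855) = -1*(-28) = 28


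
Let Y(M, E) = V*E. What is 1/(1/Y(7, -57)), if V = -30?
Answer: 1710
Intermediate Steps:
Y(M, E) = -30*E
1/(1/Y(7, -57)) = 1/(1/(-30*(-57))) = 1/(1/1710) = 1710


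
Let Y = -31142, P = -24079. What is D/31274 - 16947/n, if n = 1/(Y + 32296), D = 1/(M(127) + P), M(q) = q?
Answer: -14649535452210625/749074848 ≈ -1.9557e+7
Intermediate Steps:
D = -1/23952 (D = 1/(127 - 24079) = 1/(-23952) = -1/23952 ≈ -4.1750e-5)
n = 1/1154 (n = 1/(-31142 + 32296) = 1/1154 ≈ 0.00086655)
D/31274 - 16947/n = -1/23952/31274 - 16947/1/1154 = -1/23952*1/31274 - 16947*1154 = -1/749074848 - 19556838 = -14649535452210625/749074848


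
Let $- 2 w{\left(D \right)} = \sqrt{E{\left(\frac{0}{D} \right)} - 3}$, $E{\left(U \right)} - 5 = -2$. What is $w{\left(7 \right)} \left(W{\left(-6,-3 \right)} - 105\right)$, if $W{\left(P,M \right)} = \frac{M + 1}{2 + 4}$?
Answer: $0$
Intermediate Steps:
$E{\left(U \right)} = 3$ ($E{\left(U \right)} = 5 - 2 = 3$)
$w{\left(D \right)} = 0$ ($w{\left(D \right)} = - \frac{\sqrt{3 - 3}}{2} = - \frac{\sqrt{0}}{2} = \left(- \frac{1}{2}\right) 0 = 0$)
$W{\left(P,M \right)} = \frac{1}{6} + \frac{M}{6}$ ($W{\left(P,M \right)} = \frac{1 + M}{6} = \left(1 + M\right) \frac{1}{6} = \frac{1}{6} + \frac{M}{6}$)
$w{\left(7 \right)} \left(W{\left(-6,-3 \right)} - 105\right) = 0 \left(\left(\frac{1}{6} + \frac{1}{6} \left(-3\right)\right) - 105\right) = 0 \left(\left(\frac{1}{6} - \frac{1}{2}\right) - 105\right) = 0 \left(- \frac{1}{3} - 105\right) = 0 \left(- \frac{316}{3}\right) = 0$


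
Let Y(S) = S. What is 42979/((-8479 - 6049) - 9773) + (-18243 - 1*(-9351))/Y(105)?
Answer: -73532429/850535 ≈ -86.454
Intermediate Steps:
42979/((-8479 - 6049) - 9773) + (-18243 - 1*(-9351))/Y(105) = 42979/((-8479 - 6049) - 9773) + (-18243 - 1*(-9351))/105 = 42979/(-14528 - 9773) + (-18243 + 9351)*(1/105) = 42979/(-24301) - 8892*1/105 = 42979*(-1/24301) - 2964/35 = -42979/24301 - 2964/35 = -73532429/850535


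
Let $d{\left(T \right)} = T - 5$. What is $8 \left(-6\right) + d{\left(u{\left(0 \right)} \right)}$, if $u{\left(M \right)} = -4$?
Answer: $-57$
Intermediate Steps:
$d{\left(T \right)} = -5 + T$
$8 \left(-6\right) + d{\left(u{\left(0 \right)} \right)} = 8 \left(-6\right) - 9 = -48 - 9 = -57$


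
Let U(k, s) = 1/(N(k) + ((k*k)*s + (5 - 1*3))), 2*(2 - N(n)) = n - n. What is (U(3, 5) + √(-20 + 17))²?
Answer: -7202/2401 + 2*I*√3/49 ≈ -2.9996 + 0.070696*I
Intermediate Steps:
N(n) = 2 (N(n) = 2 - (n - n)/2 = 2 - ½*0 = 2 + 0 = 2)
U(k, s) = 1/(4 + s*k²) (U(k, s) = 1/(2 + ((k*k)*s + (5 - 1*3))) = 1/(2 + (k²*s + (5 - 3))) = 1/(2 + (s*k² + 2)) = 1/(2 + (2 + s*k²)) = 1/(4 + s*k²))
(U(3, 5) + √(-20 + 17))² = (1/(4 + 5*3²) + √(-20 + 17))² = (1/(4 + 5*9) + √(-3))² = (1/(4 + 45) + I*√3)² = (1/49 + I*√3)²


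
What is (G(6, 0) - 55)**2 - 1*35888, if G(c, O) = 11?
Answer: -33952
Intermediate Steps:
(G(6, 0) - 55)**2 - 1*35888 = (11 - 55)**2 - 1*35888 = (-44)**2 - 35888 = 1936 - 35888 = -33952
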